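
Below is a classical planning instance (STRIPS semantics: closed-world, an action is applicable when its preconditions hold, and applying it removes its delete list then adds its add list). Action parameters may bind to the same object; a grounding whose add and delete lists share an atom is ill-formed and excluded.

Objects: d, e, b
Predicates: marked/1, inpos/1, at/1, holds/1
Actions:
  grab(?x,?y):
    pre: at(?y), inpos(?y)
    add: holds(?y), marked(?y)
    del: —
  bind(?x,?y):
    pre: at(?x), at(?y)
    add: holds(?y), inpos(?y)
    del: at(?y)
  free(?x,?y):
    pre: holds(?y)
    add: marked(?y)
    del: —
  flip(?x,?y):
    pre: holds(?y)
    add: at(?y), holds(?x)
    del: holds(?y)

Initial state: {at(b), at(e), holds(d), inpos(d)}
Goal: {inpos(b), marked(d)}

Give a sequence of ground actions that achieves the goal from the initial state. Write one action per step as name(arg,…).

1. bind(e,b)  →  {at(e), holds(b), holds(d), inpos(b), inpos(d)}
2. free(d,d)  →  {at(e), holds(b), holds(d), inpos(b), inpos(d), marked(d)}

bind(e,b); free(d,d)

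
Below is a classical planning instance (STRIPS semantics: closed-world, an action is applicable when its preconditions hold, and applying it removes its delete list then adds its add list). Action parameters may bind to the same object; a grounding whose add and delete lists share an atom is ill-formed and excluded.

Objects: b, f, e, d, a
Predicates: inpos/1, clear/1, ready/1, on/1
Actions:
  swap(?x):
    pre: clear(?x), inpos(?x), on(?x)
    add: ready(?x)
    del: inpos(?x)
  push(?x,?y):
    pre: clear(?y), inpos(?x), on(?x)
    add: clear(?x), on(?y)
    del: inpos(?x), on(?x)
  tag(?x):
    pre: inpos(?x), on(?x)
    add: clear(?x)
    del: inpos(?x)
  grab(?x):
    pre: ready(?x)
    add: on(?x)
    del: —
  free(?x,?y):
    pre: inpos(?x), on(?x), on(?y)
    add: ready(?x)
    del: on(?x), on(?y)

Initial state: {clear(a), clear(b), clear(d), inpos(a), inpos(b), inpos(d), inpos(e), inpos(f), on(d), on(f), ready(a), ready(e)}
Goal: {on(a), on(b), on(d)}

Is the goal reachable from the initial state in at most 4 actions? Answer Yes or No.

Yes

1. push(f,b)  →  {clear(a), clear(b), clear(d), clear(f), inpos(a), inpos(b), inpos(d), inpos(e), on(b), on(d), ready(a), ready(e)}
2. grab(a)  →  {clear(a), clear(b), clear(d), clear(f), inpos(a), inpos(b), inpos(d), inpos(e), on(a), on(b), on(d), ready(a), ready(e)}
optimal plan length = 2; 2 ≤ 4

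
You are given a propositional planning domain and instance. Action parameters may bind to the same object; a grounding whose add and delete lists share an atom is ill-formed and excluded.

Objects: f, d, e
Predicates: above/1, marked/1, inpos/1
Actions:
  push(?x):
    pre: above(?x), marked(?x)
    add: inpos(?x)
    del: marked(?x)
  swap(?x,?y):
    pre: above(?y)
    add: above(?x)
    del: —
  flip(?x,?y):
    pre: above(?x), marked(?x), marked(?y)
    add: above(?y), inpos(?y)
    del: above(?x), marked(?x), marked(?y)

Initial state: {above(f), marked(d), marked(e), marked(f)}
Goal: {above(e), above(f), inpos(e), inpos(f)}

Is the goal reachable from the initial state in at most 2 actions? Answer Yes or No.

No

1. push(f)  →  {above(f), inpos(f), marked(d), marked(e)}
2. swap(d,f)  →  {above(d), above(f), inpos(f), marked(d), marked(e)}
3. flip(d,e)  →  {above(e), above(f), inpos(e), inpos(f)}
optimal plan length = 3; 3 > 2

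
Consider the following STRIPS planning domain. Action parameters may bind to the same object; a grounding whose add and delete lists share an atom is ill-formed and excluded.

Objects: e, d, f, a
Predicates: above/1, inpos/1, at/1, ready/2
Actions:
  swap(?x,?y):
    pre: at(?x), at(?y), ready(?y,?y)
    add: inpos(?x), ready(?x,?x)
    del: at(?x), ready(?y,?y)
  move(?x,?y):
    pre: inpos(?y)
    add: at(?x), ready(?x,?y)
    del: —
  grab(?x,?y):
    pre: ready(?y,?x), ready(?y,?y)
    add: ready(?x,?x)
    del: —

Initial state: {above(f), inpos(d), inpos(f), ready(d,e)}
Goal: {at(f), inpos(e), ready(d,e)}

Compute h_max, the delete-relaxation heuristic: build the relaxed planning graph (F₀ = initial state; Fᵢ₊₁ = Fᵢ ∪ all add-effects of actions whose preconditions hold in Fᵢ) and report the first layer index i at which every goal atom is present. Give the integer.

F0 = init (4 atoms)
F1 = F0 ∪ {at(a), at(d), at(e), at(f), ready(a,d), ready(a,f), ready(d,d), ready(d,f), ready(e,d), ready(e,f), ready(f,d), ready(f,f)}  (16 atoms)
F2 = F1 ∪ {inpos(a), inpos(e), ready(a,a), ready(e,e)}  (20 atoms)
goal ⊆ F2  ⇒  h_max = 2

2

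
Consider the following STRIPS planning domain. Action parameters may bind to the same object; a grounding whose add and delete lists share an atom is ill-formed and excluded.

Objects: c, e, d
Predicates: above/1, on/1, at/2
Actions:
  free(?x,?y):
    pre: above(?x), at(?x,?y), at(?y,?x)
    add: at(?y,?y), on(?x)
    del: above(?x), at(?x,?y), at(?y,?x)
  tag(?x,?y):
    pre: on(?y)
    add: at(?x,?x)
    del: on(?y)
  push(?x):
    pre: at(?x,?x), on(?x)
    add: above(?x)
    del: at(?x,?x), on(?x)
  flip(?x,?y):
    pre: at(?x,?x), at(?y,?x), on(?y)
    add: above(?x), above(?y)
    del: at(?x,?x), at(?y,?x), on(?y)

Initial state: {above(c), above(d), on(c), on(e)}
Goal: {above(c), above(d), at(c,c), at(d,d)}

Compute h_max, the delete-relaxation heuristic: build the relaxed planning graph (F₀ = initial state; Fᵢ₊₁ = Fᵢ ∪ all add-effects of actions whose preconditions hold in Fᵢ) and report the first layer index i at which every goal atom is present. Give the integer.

1

F0 = init (4 atoms)
F1 = F0 ∪ {at(c,c), at(d,d), at(e,e)}  (7 atoms)
goal ⊆ F1  ⇒  h_max = 1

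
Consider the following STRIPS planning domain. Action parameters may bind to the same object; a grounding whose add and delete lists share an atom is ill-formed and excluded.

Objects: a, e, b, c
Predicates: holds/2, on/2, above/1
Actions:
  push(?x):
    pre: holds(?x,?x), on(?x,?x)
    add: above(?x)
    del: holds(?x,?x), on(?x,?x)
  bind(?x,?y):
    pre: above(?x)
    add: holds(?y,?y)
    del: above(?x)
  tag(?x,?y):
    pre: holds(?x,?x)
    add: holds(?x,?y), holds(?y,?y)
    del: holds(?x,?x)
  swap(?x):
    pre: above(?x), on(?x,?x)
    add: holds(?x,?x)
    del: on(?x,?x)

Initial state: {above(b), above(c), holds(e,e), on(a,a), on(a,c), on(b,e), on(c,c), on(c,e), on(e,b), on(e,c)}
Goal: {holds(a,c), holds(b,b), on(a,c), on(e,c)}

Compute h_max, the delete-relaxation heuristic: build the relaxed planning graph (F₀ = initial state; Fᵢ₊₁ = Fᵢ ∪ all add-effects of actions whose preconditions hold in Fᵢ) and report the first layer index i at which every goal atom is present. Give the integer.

2

F0 = init (10 atoms)
F1 = F0 ∪ {holds(a,a), holds(b,b), holds(c,c), holds(e,a), holds(e,b), holds(e,c)}  (16 atoms)
F2 = F1 ∪ {above(a), holds(a,b), holds(a,c), holds(a,e), holds(b,a), holds(b,c), holds(b,e), holds(c,a), holds(c,b), holds(c,e)}  (26 atoms)
goal ⊆ F2  ⇒  h_max = 2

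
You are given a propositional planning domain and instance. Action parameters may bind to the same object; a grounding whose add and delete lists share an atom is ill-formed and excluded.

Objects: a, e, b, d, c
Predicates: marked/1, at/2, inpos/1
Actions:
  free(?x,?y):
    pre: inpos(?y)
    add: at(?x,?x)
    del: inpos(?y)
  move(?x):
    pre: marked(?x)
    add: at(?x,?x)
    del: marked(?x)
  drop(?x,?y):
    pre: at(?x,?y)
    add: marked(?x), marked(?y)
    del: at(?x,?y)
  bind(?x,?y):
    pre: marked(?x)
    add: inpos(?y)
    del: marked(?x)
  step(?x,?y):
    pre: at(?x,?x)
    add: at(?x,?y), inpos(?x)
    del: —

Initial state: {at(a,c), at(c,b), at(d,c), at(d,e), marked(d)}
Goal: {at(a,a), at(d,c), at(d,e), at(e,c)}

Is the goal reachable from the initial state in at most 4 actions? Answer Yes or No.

Yes

1. bind(d,a)  →  {at(a,c), at(c,b), at(d,c), at(d,e), inpos(a)}
2. free(e,a)  →  {at(a,c), at(c,b), at(d,c), at(d,e), at(e,e)}
3. step(e,c)  →  {at(a,c), at(c,b), at(d,c), at(d,e), at(e,c), at(e,e), inpos(e)}
4. free(a,e)  →  {at(a,a), at(a,c), at(c,b), at(d,c), at(d,e), at(e,c), at(e,e)}
optimal plan length = 4; 4 ≤ 4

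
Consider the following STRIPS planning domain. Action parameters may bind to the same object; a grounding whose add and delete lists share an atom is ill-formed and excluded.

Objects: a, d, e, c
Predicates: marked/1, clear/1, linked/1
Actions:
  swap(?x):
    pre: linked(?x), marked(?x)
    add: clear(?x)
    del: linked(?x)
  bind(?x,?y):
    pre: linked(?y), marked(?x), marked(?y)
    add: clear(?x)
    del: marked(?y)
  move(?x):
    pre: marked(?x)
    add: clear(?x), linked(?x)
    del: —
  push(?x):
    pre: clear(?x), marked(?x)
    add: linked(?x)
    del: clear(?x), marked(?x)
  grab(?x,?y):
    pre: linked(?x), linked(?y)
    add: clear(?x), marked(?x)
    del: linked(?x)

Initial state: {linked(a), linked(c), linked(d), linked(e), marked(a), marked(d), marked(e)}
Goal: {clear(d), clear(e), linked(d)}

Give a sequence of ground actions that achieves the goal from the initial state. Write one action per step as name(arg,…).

1. swap(e)  →  {clear(e), linked(a), linked(c), linked(d), marked(a), marked(d), marked(e)}
2. bind(d,a)  →  {clear(d), clear(e), linked(a), linked(c), linked(d), marked(d), marked(e)}

swap(e); bind(d,a)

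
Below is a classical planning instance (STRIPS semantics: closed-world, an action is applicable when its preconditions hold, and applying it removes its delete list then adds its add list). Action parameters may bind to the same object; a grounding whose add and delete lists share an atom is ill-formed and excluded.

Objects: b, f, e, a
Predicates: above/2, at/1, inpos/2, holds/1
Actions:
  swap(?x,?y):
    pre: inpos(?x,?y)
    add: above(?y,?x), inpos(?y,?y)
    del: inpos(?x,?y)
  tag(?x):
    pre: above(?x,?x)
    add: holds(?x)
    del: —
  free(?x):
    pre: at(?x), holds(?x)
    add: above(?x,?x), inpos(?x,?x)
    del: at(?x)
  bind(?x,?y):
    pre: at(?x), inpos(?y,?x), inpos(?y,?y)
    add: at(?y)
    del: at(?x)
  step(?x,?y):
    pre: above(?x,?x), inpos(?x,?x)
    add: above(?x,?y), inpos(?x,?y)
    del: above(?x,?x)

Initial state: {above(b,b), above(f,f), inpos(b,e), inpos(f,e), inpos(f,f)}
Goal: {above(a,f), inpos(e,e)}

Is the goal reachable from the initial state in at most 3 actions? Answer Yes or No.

Yes

1. swap(b,e)  →  {above(b,b), above(e,b), above(f,f), inpos(e,e), inpos(f,e), inpos(f,f)}
2. step(f,a)  →  {above(b,b), above(e,b), above(f,a), inpos(e,e), inpos(f,a), inpos(f,e), inpos(f,f)}
3. swap(f,a)  →  {above(a,f), above(b,b), above(e,b), above(f,a), inpos(a,a), inpos(e,e), inpos(f,e), inpos(f,f)}
optimal plan length = 3; 3 ≤ 3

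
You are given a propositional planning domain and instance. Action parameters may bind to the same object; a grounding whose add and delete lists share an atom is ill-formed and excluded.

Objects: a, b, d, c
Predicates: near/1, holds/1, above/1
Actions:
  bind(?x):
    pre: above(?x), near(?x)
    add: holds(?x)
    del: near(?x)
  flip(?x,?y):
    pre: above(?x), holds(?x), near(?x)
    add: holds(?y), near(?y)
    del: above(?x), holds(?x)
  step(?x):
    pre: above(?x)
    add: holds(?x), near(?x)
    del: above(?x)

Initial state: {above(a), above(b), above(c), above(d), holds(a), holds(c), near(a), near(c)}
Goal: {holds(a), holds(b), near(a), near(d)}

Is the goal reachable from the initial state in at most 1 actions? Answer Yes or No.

1. flip(c,b)  →  {above(a), above(b), above(d), holds(a), holds(b), near(a), near(b), near(c)}
2. step(d)  →  {above(a), above(b), holds(a), holds(b), holds(d), near(a), near(b), near(c), near(d)}
optimal plan length = 2; 2 > 1

No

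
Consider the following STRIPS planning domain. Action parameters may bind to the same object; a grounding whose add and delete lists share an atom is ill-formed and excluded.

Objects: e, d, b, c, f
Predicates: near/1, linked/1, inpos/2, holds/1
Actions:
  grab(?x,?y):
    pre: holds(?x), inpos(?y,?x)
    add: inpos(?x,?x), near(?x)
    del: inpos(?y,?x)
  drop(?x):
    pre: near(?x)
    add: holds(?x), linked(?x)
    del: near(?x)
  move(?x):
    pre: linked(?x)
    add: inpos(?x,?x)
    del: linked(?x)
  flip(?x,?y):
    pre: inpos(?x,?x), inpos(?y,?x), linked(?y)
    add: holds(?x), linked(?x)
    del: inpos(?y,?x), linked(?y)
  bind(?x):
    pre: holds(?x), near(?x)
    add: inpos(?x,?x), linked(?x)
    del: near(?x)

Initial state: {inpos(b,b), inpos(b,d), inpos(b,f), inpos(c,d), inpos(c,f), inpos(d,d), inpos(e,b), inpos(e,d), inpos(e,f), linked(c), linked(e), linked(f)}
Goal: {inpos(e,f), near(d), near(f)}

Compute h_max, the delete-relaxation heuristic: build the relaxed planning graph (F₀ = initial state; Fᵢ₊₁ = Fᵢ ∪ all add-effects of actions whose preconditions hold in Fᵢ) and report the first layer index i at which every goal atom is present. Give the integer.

F0 = init (12 atoms)
F1 = F0 ∪ {holds(b), holds(d), inpos(c,c), inpos(e,e), inpos(f,f), linked(b), linked(d)}  (19 atoms)
F2 = F1 ∪ {holds(f), near(b), near(d)}  (22 atoms)
F3 = F2 ∪ {near(f)}  (23 atoms)
goal ⊆ F3  ⇒  h_max = 3

3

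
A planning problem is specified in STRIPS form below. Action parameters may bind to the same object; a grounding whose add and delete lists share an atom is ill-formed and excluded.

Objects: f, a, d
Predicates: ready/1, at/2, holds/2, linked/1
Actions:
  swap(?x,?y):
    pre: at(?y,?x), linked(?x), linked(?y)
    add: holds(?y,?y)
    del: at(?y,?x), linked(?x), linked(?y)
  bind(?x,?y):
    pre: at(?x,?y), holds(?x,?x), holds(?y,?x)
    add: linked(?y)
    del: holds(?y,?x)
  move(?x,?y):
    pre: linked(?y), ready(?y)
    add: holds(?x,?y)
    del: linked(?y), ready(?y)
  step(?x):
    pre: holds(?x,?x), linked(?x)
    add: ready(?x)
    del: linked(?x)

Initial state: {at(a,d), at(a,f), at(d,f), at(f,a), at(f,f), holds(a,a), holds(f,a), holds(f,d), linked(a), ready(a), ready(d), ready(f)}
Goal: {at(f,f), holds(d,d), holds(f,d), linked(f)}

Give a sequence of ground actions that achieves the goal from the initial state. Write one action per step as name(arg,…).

bind(a,f); move(d,a); bind(a,d); move(d,d)

1. bind(a,f)  →  {at(a,d), at(a,f), at(d,f), at(f,a), at(f,f), holds(a,a), holds(f,d), linked(a), linked(f), ready(a), ready(d), ready(f)}
2. move(d,a)  →  {at(a,d), at(a,f), at(d,f), at(f,a), at(f,f), holds(a,a), holds(d,a), holds(f,d), linked(f), ready(d), ready(f)}
3. bind(a,d)  →  {at(a,d), at(a,f), at(d,f), at(f,a), at(f,f), holds(a,a), holds(f,d), linked(d), linked(f), ready(d), ready(f)}
4. move(d,d)  →  {at(a,d), at(a,f), at(d,f), at(f,a), at(f,f), holds(a,a), holds(d,d), holds(f,d), linked(f), ready(f)}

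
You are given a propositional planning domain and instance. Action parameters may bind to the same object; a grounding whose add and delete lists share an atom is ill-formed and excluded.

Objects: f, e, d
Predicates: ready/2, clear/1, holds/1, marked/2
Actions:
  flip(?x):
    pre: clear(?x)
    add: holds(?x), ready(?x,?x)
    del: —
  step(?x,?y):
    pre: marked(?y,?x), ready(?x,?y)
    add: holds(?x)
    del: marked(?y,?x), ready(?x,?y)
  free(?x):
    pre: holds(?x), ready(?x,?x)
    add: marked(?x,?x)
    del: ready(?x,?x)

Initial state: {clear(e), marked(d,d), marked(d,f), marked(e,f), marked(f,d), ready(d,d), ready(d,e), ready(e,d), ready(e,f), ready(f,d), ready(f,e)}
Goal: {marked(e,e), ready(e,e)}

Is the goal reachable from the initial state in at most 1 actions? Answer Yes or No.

No

1. flip(e)  →  {clear(e), holds(e), marked(d,d), marked(d,f), marked(e,f), marked(f,d), ready(d,d), ready(d,e), ready(e,d), ready(e,e), ready(e,f), ready(f,d), ready(f,e)}
2. free(e)  →  {clear(e), holds(e), marked(d,d), marked(d,f), marked(e,e), marked(e,f), marked(f,d), ready(d,d), ready(d,e), ready(e,d), ready(e,f), ready(f,d), ready(f,e)}
3. flip(e)  →  {clear(e), holds(e), marked(d,d), marked(d,f), marked(e,e), marked(e,f), marked(f,d), ready(d,d), ready(d,e), ready(e,d), ready(e,e), ready(e,f), ready(f,d), ready(f,e)}
optimal plan length = 3; 3 > 1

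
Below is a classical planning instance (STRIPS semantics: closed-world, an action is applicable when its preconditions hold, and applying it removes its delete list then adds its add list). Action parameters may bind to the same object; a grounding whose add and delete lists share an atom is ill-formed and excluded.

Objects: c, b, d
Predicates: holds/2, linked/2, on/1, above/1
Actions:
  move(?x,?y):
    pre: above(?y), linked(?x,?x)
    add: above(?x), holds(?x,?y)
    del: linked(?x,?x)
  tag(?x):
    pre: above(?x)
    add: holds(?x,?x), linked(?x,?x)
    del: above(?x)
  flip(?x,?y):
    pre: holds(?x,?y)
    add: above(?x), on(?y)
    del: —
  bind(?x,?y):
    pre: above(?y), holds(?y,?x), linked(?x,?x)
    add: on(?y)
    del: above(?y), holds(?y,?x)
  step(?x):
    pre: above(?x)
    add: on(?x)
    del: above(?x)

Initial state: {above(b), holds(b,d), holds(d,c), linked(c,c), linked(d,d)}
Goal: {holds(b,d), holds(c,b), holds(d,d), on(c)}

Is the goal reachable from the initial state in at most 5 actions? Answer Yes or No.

1. move(c,b)  →  {above(b), above(c), holds(b,d), holds(c,b), holds(d,c), linked(d,d)}
2. flip(d,c)  →  {above(b), above(c), above(d), holds(b,d), holds(c,b), holds(d,c), linked(d,d), on(c)}
3. move(d,d)  →  {above(b), above(c), above(d), holds(b,d), holds(c,b), holds(d,c), holds(d,d), on(c)}
optimal plan length = 3; 3 ≤ 5

Yes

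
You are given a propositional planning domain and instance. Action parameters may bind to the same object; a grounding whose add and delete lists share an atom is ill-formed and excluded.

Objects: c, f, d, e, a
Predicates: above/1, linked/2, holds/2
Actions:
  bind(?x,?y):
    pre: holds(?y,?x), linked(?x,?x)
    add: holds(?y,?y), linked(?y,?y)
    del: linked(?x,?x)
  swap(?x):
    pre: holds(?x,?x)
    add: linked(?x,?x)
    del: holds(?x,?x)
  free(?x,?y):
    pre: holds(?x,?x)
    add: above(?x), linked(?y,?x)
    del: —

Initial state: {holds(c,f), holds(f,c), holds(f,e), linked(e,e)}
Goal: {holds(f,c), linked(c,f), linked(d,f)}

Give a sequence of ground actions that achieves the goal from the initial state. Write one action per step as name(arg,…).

bind(e,f); free(f,c); free(f,d)

1. bind(e,f)  →  {holds(c,f), holds(f,c), holds(f,e), holds(f,f), linked(f,f)}
2. free(f,c)  →  {above(f), holds(c,f), holds(f,c), holds(f,e), holds(f,f), linked(c,f), linked(f,f)}
3. free(f,d)  →  {above(f), holds(c,f), holds(f,c), holds(f,e), holds(f,f), linked(c,f), linked(d,f), linked(f,f)}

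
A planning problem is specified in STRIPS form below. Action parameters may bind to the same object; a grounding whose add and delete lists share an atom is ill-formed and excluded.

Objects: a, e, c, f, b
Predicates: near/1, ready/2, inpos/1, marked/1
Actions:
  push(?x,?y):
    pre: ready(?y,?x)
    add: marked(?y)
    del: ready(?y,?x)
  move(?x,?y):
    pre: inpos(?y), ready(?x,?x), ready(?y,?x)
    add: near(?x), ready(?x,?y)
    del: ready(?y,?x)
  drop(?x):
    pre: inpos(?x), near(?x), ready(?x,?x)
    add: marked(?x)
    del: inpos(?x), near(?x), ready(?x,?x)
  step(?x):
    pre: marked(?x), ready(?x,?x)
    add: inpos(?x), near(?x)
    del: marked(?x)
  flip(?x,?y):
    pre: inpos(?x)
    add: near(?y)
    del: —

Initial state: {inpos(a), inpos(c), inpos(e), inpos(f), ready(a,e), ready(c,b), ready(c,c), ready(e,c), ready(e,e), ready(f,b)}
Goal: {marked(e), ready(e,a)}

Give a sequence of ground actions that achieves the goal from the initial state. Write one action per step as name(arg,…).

1. push(c,e)  →  {inpos(a), inpos(c), inpos(e), inpos(f), marked(e), ready(a,e), ready(c,b), ready(c,c), ready(e,e), ready(f,b)}
2. move(e,a)  →  {inpos(a), inpos(c), inpos(e), inpos(f), marked(e), near(e), ready(c,b), ready(c,c), ready(e,a), ready(e,e), ready(f,b)}

push(c,e); move(e,a)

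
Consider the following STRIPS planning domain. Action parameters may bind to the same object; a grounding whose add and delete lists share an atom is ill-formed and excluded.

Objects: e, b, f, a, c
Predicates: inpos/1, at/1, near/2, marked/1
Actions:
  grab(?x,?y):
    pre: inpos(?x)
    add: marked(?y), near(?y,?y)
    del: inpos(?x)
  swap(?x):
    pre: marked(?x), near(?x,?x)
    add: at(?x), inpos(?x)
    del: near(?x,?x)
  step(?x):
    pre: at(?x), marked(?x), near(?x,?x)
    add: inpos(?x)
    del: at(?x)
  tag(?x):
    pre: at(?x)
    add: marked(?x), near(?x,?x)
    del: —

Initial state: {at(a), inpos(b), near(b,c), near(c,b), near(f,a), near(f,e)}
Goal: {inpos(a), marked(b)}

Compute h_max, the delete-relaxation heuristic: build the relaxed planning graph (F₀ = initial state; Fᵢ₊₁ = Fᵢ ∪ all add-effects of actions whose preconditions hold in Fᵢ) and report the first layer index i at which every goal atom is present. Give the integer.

F0 = init (6 atoms)
F1 = F0 ∪ {marked(a), marked(b), marked(c), marked(e), marked(f), near(a,a), near(b,b), near(c,c), near(e,e), near(f,f)}  (16 atoms)
F2 = F1 ∪ {at(b), at(c), at(e), at(f), inpos(a), inpos(c), inpos(e), inpos(f)}  (24 atoms)
goal ⊆ F2  ⇒  h_max = 2

2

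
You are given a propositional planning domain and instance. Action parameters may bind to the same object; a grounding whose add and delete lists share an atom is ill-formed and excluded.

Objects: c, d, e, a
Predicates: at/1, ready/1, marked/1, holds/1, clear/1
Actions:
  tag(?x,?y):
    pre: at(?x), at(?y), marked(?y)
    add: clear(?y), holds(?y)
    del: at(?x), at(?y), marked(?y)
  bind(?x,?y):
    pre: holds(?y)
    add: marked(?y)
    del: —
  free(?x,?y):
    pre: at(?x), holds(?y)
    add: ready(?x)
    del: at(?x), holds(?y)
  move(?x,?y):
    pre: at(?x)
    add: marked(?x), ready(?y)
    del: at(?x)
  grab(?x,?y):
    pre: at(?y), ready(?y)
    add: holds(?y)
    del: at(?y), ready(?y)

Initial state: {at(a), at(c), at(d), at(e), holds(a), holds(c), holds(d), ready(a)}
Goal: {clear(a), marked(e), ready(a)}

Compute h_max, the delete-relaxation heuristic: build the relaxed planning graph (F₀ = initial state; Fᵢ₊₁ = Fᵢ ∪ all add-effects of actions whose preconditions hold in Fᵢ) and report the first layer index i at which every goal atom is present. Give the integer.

2

F0 = init (8 atoms)
F1 = F0 ∪ {marked(a), marked(c), marked(d), marked(e), ready(c), ready(d), ready(e)}  (15 atoms)
F2 = F1 ∪ {clear(a), clear(c), clear(d), clear(e), holds(e)}  (20 atoms)
goal ⊆ F2  ⇒  h_max = 2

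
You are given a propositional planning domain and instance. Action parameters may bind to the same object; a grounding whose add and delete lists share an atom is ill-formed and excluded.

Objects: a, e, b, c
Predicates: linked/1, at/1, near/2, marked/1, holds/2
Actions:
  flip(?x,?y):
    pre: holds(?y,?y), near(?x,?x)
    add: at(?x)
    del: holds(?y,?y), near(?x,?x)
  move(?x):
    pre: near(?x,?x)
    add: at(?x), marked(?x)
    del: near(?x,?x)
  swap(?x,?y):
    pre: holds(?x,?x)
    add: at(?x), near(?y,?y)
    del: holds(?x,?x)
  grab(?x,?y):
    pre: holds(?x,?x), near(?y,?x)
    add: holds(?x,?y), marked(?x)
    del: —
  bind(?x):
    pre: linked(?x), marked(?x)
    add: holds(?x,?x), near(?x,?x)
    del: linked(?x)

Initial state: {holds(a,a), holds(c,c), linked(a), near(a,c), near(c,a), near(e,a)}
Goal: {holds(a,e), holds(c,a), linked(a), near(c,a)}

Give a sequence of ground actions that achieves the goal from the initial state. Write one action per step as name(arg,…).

1. grab(a,e)  →  {holds(a,a), holds(a,e), holds(c,c), linked(a), marked(a), near(a,c), near(c,a), near(e,a)}
2. grab(c,a)  →  {holds(a,a), holds(a,e), holds(c,a), holds(c,c), linked(a), marked(a), marked(c), near(a,c), near(c,a), near(e,a)}

grab(a,e); grab(c,a)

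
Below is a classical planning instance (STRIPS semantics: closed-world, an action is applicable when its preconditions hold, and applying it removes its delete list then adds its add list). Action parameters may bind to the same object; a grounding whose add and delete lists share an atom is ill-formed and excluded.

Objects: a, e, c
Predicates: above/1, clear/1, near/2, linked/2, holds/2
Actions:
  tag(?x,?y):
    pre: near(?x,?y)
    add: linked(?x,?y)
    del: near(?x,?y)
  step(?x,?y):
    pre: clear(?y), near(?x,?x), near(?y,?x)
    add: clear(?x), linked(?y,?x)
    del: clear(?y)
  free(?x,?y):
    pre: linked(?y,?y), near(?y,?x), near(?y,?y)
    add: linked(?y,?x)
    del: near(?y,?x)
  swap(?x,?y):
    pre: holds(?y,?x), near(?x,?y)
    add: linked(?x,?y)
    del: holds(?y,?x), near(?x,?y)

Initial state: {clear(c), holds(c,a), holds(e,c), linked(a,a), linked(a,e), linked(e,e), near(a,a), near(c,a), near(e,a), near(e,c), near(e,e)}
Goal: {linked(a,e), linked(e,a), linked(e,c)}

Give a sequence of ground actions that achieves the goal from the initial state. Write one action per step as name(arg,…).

tag(e,a); tag(e,c)

1. tag(e,a)  →  {clear(c), holds(c,a), holds(e,c), linked(a,a), linked(a,e), linked(e,a), linked(e,e), near(a,a), near(c,a), near(e,c), near(e,e)}
2. tag(e,c)  →  {clear(c), holds(c,a), holds(e,c), linked(a,a), linked(a,e), linked(e,a), linked(e,c), linked(e,e), near(a,a), near(c,a), near(e,e)}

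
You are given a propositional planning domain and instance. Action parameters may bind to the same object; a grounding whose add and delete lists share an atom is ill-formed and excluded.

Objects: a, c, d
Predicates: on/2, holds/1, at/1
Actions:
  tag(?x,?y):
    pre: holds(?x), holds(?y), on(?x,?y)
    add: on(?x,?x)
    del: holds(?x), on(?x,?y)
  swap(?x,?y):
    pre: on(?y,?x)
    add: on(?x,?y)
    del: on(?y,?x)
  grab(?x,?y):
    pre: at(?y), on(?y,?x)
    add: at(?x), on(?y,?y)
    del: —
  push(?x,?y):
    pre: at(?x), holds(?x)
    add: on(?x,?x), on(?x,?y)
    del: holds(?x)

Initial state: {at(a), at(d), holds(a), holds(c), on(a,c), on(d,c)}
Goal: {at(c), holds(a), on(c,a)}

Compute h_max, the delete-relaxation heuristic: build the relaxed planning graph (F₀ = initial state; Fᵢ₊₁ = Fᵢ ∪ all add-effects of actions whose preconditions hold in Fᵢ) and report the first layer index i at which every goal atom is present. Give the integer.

F0 = init (6 atoms)
F1 = F0 ∪ {at(c), on(a,a), on(a,d), on(c,a), on(c,d), on(d,d)}  (12 atoms)
goal ⊆ F1  ⇒  h_max = 1

1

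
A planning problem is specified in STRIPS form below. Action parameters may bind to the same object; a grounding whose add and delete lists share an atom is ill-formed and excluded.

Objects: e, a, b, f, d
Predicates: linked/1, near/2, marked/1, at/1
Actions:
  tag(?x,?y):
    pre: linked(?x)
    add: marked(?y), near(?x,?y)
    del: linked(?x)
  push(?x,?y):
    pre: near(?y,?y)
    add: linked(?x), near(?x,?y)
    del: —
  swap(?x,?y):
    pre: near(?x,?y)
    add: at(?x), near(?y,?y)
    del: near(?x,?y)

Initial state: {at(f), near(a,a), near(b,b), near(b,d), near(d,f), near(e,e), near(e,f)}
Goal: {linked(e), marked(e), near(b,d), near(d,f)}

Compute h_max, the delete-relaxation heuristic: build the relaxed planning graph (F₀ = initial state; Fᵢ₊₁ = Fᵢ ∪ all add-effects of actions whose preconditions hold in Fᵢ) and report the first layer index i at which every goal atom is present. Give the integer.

F0 = init (7 atoms)
F1 = F0 ∪ {at(b), at(d), at(e), linked(a), linked(b), linked(d), linked(e), linked(f), near(a,b), near(a,e), near(b,a), near(b,e), near(d,a), near(d,b), near(d,d), near(d,e), near(e,a), near(e,b), near(f,a), near(f,b), near(f,e), near(f,f)}  (29 atoms)
F2 = F1 ∪ {at(a), marked(a), marked(b), marked(d), marked(e), marked(f), near(a,d), near(a,f), near(b,f), near(e,d), near(f,d)}  (40 atoms)
goal ⊆ F2  ⇒  h_max = 2

2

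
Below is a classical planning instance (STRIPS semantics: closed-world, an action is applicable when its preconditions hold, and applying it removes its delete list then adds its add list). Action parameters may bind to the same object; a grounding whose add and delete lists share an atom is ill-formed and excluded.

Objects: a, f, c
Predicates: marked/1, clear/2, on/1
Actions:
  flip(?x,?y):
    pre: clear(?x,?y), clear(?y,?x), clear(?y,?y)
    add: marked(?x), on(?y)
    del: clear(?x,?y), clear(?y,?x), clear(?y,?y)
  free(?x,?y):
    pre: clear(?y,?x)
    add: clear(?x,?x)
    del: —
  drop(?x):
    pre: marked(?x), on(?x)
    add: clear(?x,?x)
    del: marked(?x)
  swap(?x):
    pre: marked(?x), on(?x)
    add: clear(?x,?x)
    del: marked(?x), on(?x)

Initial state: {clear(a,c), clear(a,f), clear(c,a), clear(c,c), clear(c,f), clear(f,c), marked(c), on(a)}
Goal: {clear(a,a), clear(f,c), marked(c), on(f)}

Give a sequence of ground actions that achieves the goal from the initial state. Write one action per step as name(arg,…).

free(a,c); free(f,a); flip(f,f)

1. free(a,c)  →  {clear(a,a), clear(a,c), clear(a,f), clear(c,a), clear(c,c), clear(c,f), clear(f,c), marked(c), on(a)}
2. free(f,a)  →  {clear(a,a), clear(a,c), clear(a,f), clear(c,a), clear(c,c), clear(c,f), clear(f,c), clear(f,f), marked(c), on(a)}
3. flip(f,f)  →  {clear(a,a), clear(a,c), clear(a,f), clear(c,a), clear(c,c), clear(c,f), clear(f,c), marked(c), marked(f), on(a), on(f)}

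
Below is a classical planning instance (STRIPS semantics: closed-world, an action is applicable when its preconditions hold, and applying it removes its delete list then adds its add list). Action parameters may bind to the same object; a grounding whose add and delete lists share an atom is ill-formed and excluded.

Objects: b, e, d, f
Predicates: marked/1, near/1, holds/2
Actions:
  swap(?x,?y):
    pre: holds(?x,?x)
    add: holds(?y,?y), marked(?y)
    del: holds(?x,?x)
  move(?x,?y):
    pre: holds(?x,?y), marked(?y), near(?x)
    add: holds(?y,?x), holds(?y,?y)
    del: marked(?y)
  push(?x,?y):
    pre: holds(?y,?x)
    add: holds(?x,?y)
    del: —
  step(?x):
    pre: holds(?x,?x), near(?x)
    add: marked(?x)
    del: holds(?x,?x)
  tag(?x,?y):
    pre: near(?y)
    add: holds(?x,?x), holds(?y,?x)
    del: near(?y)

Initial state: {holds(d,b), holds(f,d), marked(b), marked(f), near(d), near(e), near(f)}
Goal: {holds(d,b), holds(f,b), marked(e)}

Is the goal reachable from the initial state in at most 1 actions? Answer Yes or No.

1. tag(b,f)  →  {holds(b,b), holds(d,b), holds(f,b), holds(f,d), marked(b), marked(f), near(d), near(e)}
2. swap(b,e)  →  {holds(d,b), holds(e,e), holds(f,b), holds(f,d), marked(b), marked(e), marked(f), near(d), near(e)}
optimal plan length = 2; 2 > 1

No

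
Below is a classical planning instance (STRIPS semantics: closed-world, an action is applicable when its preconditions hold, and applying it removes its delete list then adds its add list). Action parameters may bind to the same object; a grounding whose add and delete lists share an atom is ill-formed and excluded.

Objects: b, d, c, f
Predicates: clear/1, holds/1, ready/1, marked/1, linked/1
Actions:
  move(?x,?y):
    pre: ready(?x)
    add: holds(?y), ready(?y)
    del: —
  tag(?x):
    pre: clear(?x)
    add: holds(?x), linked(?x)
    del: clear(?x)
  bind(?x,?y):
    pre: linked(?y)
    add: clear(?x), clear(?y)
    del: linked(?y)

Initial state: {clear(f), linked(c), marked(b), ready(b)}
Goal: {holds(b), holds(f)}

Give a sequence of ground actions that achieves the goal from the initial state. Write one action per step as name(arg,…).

1. move(b,b)  →  {clear(f), holds(b), linked(c), marked(b), ready(b)}
2. move(b,f)  →  {clear(f), holds(b), holds(f), linked(c), marked(b), ready(b), ready(f)}

move(b,b); move(b,f)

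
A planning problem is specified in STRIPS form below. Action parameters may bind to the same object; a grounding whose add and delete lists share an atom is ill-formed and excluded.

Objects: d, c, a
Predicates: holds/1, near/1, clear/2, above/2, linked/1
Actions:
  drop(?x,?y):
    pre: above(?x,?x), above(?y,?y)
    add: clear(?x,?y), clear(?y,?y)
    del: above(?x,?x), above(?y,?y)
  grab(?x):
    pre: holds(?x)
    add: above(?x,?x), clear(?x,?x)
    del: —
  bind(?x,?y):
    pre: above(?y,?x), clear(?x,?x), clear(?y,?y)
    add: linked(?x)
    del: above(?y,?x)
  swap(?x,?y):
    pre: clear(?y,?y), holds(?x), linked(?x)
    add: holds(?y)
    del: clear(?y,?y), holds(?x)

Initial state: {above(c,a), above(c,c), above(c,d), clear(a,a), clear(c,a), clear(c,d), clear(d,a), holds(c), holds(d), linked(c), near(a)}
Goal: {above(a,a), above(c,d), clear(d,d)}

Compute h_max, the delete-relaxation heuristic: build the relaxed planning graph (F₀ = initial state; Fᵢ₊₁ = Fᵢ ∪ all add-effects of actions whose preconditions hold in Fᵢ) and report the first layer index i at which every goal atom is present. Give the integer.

2

F0 = init (11 atoms)
F1 = F0 ∪ {above(d,d), clear(c,c), clear(d,d), holds(a)}  (15 atoms)
F2 = F1 ∪ {above(a,a), clear(d,c), linked(a), linked(d)}  (19 atoms)
goal ⊆ F2  ⇒  h_max = 2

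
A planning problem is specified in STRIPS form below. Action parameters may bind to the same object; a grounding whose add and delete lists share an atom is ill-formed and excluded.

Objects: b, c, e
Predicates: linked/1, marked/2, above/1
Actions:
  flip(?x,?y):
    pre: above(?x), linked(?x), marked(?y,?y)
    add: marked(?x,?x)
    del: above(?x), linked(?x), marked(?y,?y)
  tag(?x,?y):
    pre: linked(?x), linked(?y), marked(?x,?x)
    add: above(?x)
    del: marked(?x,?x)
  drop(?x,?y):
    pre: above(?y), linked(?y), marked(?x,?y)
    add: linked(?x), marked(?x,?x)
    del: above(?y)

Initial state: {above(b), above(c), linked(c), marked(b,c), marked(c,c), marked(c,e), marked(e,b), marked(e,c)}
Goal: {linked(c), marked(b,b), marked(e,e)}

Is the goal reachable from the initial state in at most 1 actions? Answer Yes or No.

1. drop(b,c)  →  {above(b), linked(b), linked(c), marked(b,b), marked(b,c), marked(c,c), marked(c,e), marked(e,b), marked(e,c)}
2. drop(e,b)  →  {linked(b), linked(c), linked(e), marked(b,b), marked(b,c), marked(c,c), marked(c,e), marked(e,b), marked(e,c), marked(e,e)}
optimal plan length = 2; 2 > 1

No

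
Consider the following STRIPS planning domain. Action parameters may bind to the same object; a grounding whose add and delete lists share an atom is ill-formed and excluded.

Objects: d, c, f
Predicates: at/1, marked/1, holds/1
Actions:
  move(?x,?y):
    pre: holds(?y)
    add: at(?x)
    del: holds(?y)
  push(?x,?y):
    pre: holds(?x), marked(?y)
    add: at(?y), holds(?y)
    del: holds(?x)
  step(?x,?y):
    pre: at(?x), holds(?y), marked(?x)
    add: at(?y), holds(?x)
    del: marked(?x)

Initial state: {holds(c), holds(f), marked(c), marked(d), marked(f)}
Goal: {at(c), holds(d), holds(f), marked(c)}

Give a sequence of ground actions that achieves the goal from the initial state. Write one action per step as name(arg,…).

1. move(d,f)  →  {at(d), holds(c), marked(c), marked(d), marked(f)}
2. step(d,c)  →  {at(c), at(d), holds(c), holds(d), marked(c), marked(f)}
3. push(c,f)  →  {at(c), at(d), at(f), holds(d), holds(f), marked(c), marked(f)}

move(d,f); step(d,c); push(c,f)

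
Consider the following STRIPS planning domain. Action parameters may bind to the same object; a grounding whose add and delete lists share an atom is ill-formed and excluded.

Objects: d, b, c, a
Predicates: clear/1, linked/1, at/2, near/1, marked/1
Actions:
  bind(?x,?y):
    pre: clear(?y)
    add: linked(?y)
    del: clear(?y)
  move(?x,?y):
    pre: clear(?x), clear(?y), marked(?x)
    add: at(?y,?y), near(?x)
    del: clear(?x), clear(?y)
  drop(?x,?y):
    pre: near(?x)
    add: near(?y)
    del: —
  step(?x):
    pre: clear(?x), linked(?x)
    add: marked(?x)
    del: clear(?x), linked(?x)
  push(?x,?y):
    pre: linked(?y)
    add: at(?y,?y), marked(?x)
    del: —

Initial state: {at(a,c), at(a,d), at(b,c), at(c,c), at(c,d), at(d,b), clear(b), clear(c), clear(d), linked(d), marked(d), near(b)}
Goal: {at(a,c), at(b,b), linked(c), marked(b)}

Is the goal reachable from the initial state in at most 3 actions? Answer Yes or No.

Yes

1. bind(d,b)  →  {at(a,c), at(a,d), at(b,c), at(c,c), at(c,d), at(d,b), clear(c), clear(d), linked(b), linked(d), marked(d), near(b)}
2. bind(d,c)  →  {at(a,c), at(a,d), at(b,c), at(c,c), at(c,d), at(d,b), clear(d), linked(b), linked(c), linked(d), marked(d), near(b)}
3. push(b,b)  →  {at(a,c), at(a,d), at(b,b), at(b,c), at(c,c), at(c,d), at(d,b), clear(d), linked(b), linked(c), linked(d), marked(b), marked(d), near(b)}
optimal plan length = 3; 3 ≤ 3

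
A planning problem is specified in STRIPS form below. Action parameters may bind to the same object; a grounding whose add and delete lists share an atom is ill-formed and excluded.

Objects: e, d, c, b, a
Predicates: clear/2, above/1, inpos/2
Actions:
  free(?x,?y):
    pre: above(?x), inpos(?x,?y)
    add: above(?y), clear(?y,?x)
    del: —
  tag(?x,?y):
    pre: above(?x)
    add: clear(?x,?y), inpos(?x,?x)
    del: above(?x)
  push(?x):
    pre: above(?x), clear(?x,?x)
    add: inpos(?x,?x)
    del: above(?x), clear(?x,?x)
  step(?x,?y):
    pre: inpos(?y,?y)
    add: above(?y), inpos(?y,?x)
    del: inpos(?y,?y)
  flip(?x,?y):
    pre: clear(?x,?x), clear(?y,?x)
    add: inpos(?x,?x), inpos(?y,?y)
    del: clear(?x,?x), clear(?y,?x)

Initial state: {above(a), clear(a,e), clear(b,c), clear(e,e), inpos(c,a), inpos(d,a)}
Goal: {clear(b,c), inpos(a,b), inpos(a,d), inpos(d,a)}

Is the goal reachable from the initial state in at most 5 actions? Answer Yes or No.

1. tag(a,e)  →  {clear(a,e), clear(b,c), clear(e,e), inpos(a,a), inpos(c,a), inpos(d,a)}
2. step(d,a)  →  {above(a), clear(a,e), clear(b,c), clear(e,e), inpos(a,d), inpos(c,a), inpos(d,a)}
3. tag(a,e)  →  {clear(a,e), clear(b,c), clear(e,e), inpos(a,a), inpos(a,d), inpos(c,a), inpos(d,a)}
4. step(b,a)  →  {above(a), clear(a,e), clear(b,c), clear(e,e), inpos(a,b), inpos(a,d), inpos(c,a), inpos(d,a)}
optimal plan length = 4; 4 ≤ 5

Yes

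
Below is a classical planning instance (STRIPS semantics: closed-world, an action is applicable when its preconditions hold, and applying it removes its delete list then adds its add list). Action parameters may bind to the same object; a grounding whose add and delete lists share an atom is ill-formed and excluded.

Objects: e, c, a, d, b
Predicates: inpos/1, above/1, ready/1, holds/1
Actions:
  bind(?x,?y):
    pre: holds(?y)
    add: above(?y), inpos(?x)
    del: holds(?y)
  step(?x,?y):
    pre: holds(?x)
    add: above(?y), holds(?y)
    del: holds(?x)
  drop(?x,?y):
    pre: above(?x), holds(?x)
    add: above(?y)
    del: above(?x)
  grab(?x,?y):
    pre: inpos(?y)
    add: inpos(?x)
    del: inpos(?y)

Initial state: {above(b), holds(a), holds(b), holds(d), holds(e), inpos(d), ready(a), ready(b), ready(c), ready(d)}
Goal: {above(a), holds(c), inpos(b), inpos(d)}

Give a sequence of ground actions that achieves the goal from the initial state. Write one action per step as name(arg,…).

bind(b,a); step(e,c)

1. bind(b,a)  →  {above(a), above(b), holds(b), holds(d), holds(e), inpos(b), inpos(d), ready(a), ready(b), ready(c), ready(d)}
2. step(e,c)  →  {above(a), above(b), above(c), holds(b), holds(c), holds(d), inpos(b), inpos(d), ready(a), ready(b), ready(c), ready(d)}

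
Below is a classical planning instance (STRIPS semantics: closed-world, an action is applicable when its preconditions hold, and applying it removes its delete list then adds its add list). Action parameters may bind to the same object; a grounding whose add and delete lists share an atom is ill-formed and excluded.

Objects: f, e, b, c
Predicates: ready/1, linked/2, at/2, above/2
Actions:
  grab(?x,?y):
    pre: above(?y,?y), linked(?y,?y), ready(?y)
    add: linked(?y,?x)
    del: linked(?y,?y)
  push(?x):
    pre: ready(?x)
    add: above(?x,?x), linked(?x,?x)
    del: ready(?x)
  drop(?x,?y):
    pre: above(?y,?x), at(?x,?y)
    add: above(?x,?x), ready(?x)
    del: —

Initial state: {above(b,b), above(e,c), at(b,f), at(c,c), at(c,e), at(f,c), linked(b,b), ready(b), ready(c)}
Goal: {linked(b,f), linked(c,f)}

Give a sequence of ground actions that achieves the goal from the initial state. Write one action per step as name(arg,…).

1. grab(f,b)  →  {above(b,b), above(e,c), at(b,f), at(c,c), at(c,e), at(f,c), linked(b,f), ready(b), ready(c)}
2. push(c)  →  {above(b,b), above(c,c), above(e,c), at(b,f), at(c,c), at(c,e), at(f,c), linked(b,f), linked(c,c), ready(b)}
3. drop(c,e)  →  {above(b,b), above(c,c), above(e,c), at(b,f), at(c,c), at(c,e), at(f,c), linked(b,f), linked(c,c), ready(b), ready(c)}
4. grab(f,c)  →  {above(b,b), above(c,c), above(e,c), at(b,f), at(c,c), at(c,e), at(f,c), linked(b,f), linked(c,f), ready(b), ready(c)}

grab(f,b); push(c); drop(c,e); grab(f,c)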